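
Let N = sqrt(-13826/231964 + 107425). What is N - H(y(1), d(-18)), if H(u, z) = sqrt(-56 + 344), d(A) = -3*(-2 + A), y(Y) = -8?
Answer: -12*sqrt(2) + sqrt(1445061426222134)/115982 ≈ 310.79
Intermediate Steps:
d(A) = 6 - 3*A
H(u, z) = 12*sqrt(2) (H(u, z) = sqrt(288) = 12*sqrt(2))
N = sqrt(1445061426222134)/115982 (N = sqrt(-13826*1/231964 + 107425) = sqrt(-6913/115982 + 107425) = sqrt(12459359437/115982) = sqrt(1445061426222134)/115982 ≈ 327.76)
N - H(y(1), d(-18)) = sqrt(1445061426222134)/115982 - 12*sqrt(2) = -12*sqrt(2) + sqrt(1445061426222134)/115982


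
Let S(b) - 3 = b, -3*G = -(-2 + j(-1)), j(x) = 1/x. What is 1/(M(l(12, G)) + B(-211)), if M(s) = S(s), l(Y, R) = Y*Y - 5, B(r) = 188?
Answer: 1/330 ≈ 0.0030303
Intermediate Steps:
G = -1 (G = -(-1)*(-2 + 1/(-1))/3 = -(-1)*(-2 - 1)/3 = -(-1)*(-3)/3 = -⅓*3 = -1)
l(Y, R) = -5 + Y² (l(Y, R) = Y² - 5 = -5 + Y²)
S(b) = 3 + b
M(s) = 3 + s
1/(M(l(12, G)) + B(-211)) = 1/((3 + (-5 + 12²)) + 188) = 1/((3 + (-5 + 144)) + 188) = 1/((3 + 139) + 188) = 1/(142 + 188) = 1/330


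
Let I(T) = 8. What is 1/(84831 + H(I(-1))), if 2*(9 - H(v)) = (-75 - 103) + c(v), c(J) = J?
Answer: 1/84925 ≈ 1.1775e-5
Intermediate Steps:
H(v) = 98 - v/2 (H(v) = 9 - ((-75 - 103) + v)/2 = 9 - (-178 + v)/2 = 9 + (89 - v/2) = 98 - v/2)
1/(84831 + H(I(-1))) = 1/(84831 + (98 - ½*8)) = 1/(84831 + (98 - 4)) = 1/(84831 + 94) = 1/84925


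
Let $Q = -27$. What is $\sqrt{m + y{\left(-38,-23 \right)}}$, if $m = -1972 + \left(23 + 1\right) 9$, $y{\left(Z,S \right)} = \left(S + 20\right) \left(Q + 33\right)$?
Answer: $i \sqrt{1774} \approx 42.119 i$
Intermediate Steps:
$y{\left(Z,S \right)} = 120 + 6 S$ ($y{\left(Z,S \right)} = \left(S + 20\right) \left(-27 + 33\right) = \left(20 + S\right) 6 = 120 + 6 S$)
$m = -1756$ ($m = -1972 + 24 \cdot 9 = -1972 + 216 = -1756$)
$\sqrt{m + y{\left(-38,-23 \right)}} = \sqrt{-1756 + \left(120 + 6 \left(-23\right)\right)} = \sqrt{-1756 + \left(120 - 138\right)} = \sqrt{-1756 - 18} = \sqrt{-1774} = i \sqrt{1774}$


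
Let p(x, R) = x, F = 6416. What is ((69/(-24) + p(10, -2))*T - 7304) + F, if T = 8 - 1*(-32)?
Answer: -603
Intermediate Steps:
T = 40 (T = 8 + 32 = 40)
((69/(-24) + p(10, -2))*T - 7304) + F = ((69/(-24) + 10)*40 - 7304) + 6416 = ((69*(-1/24) + 10)*40 - 7304) + 6416 = ((-23/8 + 10)*40 - 7304) + 6416 = ((57/8)*40 - 7304) + 6416 = (285 - 7304) + 6416 = -7019 + 6416 = -603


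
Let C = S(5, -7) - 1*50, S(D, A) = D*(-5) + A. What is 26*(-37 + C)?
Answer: -3094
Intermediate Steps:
S(D, A) = A - 5*D (S(D, A) = -5*D + A = A - 5*D)
C = -82 (C = (-7 - 5*5) - 1*50 = (-7 - 25) - 50 = -32 - 50 = -82)
26*(-37 + C) = 26*(-37 - 82) = 26*(-119) = -3094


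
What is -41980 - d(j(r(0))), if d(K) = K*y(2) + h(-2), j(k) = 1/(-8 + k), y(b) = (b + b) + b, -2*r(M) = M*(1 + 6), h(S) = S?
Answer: -167909/4 ≈ -41977.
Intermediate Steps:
r(M) = -7*M/2 (r(M) = -M*(1 + 6)/2 = -M*7/2 = -7*M/2)
y(b) = 3*b (y(b) = 2*b + b = 3*b)
d(K) = -2 + 6*K (d(K) = K*(3*2) - 2 = K*6 - 2 = 6*K - 2 = -2 + 6*K)
-41980 - d(j(r(0))) = -41980 - (-2 + 6/(-8 - 7/2*0)) = -41980 - (-2 + 6/(-8 + 0)) = -41980 - (-2 + 6/(-8)) = -41980 - (-2 + 6*(-1/8)) = -41980 - (-2 - 3/4) = -41980 - 1*(-11/4) = -41980 + 11/4 = -167909/4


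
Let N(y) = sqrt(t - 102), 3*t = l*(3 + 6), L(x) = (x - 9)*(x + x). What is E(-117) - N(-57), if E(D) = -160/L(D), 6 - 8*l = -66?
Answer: -40/7371 - 5*I*sqrt(3) ≈ -0.0054267 - 8.6602*I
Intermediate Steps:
l = 9 (l = 3/4 - 1/8*(-66) = 3/4 + 33/4 = 9)
L(x) = 2*x*(-9 + x) (L(x) = (-9 + x)*(2*x) = 2*x*(-9 + x))
t = 27 (t = (9*(3 + 6))/3 = (9*9)/3 = (1/3)*81 = 27)
N(y) = 5*I*sqrt(3) (N(y) = sqrt(27 - 102) = sqrt(-75) = 5*I*sqrt(3))
E(D) = -80/(D*(-9 + D)) (E(D) = -160*1/(2*D*(-9 + D)) = -80/(D*(-9 + D)))
E(-117) - N(-57) = -80/(-117*(-9 - 117)) - 5*I*sqrt(3) = -80*(-1/117)/(-126) - 5*I*sqrt(3) = -80*(-1/117)*(-1/126) - 5*I*sqrt(3) = -40/7371 - 5*I*sqrt(3)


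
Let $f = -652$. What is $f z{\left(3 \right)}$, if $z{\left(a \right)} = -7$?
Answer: $4564$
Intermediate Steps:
$f z{\left(3 \right)} = \left(-652\right) \left(-7\right) = 4564$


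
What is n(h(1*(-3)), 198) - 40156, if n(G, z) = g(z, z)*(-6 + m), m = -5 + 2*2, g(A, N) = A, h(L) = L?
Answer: -41542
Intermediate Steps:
m = -1 (m = -5 + 4 = -1)
n(G, z) = -7*z (n(G, z) = z*(-6 - 1) = z*(-7) = -7*z)
n(h(1*(-3)), 198) - 40156 = -7*198 - 40156 = -1386 - 40156 = -41542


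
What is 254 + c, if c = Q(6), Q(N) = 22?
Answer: 276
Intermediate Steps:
c = 22
254 + c = 254 + 22 = 276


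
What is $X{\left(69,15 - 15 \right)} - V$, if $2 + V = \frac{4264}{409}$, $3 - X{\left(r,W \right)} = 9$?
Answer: $- \frac{5900}{409} \approx -14.425$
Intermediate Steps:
$X{\left(r,W \right)} = -6$ ($X{\left(r,W \right)} = 3 - 9 = -6$)
$V = \frac{3446}{409}$ ($V = -2 + \frac{4264}{409} = \frac{3446}{409} \approx 8.4254$)
$X{\left(69,15 - 15 \right)} - V = -6 - \frac{3446}{409} = - \frac{5900}{409}$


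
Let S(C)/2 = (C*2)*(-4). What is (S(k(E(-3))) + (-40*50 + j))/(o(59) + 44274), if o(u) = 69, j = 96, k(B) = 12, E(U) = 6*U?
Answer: -2096/44343 ≈ -0.047268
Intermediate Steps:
S(C) = -16*C (S(C) = 2*((C*2)*(-4)) = 2*((2*C)*(-4)) = 2*(-8*C) = -16*C)
(S(k(E(-3))) + (-40*50 + j))/(o(59) + 44274) = (-16*12 + (-40*50 + 96))/(69 + 44274) = (-192 + (-2000 + 96))/44343 = (-192 - 1904)*(1/44343) = -2096*1/44343 = -2096/44343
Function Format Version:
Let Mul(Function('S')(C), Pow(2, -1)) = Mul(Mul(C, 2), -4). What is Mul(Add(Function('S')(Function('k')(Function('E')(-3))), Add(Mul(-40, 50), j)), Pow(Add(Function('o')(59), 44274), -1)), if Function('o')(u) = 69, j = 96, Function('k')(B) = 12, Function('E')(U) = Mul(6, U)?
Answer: Rational(-2096, 44343) ≈ -0.047268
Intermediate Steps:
Function('S')(C) = Mul(-16, C) (Function('S')(C) = Mul(2, Mul(Mul(C, 2), -4)) = Mul(2, Mul(Mul(2, C), -4)) = Mul(2, Mul(-8, C)) = Mul(-16, C))
Mul(Add(Function('S')(Function('k')(Function('E')(-3))), Add(Mul(-40, 50), j)), Pow(Add(Function('o')(59), 44274), -1)) = Mul(Add(Mul(-16, 12), Add(Mul(-40, 50), 96)), Pow(Add(69, 44274), -1)) = Mul(Add(-192, Add(-2000, 96)), Pow(44343, -1)) = Mul(Add(-192, -1904), Rational(1, 44343)) = Mul(-2096, Rational(1, 44343)) = Rational(-2096, 44343)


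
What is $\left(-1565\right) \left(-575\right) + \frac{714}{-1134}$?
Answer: $\frac{24296608}{27} \approx 8.9987 \cdot 10^{5}$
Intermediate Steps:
$\left(-1565\right) \left(-575\right) + \frac{714}{-1134} = 899875 + 714 \left(- \frac{1}{1134}\right) = 899875 - \frac{17}{27} = \frac{24296608}{27}$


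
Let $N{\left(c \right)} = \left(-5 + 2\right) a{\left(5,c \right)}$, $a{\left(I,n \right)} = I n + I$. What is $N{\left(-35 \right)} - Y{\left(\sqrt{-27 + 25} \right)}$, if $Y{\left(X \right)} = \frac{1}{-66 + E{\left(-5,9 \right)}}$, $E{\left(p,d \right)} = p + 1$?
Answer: $\frac{35701}{70} \approx 510.01$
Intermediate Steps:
$a{\left(I,n \right)} = I + I n$
$E{\left(p,d \right)} = 1 + p$
$Y{\left(X \right)} = - \frac{1}{70}$ ($Y{\left(X \right)} = \frac{1}{-66 + \left(1 - 5\right)} = \frac{1}{-66 - 4} = \frac{1}{-70} = - \frac{1}{70}$)
$N{\left(c \right)} = -15 - 15 c$ ($N{\left(c \right)} = \left(-5 + 2\right) 5 \left(1 + c\right) = - 3 \left(5 + 5 c\right) = -15 - 15 c$)
$N{\left(-35 \right)} - Y{\left(\sqrt{-27 + 25} \right)} = \left(-15 - -525\right) - - \frac{1}{70} = \left(-15 + 525\right) + \frac{1}{70} = 510 + \frac{1}{70} = \frac{35701}{70}$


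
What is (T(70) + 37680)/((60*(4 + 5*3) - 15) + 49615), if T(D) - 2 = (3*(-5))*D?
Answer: 9158/12685 ≈ 0.72196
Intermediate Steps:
T(D) = 2 - 15*D (T(D) = 2 + (3*(-5))*D = 2 - 15*D)
(T(70) + 37680)/((60*(4 + 5*3) - 15) + 49615) = ((2 - 15*70) + 37680)/((60*(4 + 5*3) - 15) + 49615) = ((2 - 1050) + 37680)/((60*(4 + 15) - 15) + 49615) = (-1048 + 37680)/((60*19 - 15) + 49615) = 36632/((1140 - 15) + 49615) = 36632/(1125 + 49615) = 36632/50740 = 36632*(1/50740) = 9158/12685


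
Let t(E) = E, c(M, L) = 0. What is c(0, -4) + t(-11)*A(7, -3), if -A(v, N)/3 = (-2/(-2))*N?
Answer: -99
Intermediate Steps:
A(v, N) = -3*N (A(v, N) = -3*(-2/(-2))*N = -3*(-2*(-½))*N = -3*N)
c(0, -4) + t(-11)*A(7, -3) = 0 - (-33)*(-3) = 0 - 11*9 = 0 - 99 = -99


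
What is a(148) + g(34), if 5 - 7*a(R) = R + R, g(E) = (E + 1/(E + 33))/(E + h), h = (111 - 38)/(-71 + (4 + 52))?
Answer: -8280894/204953 ≈ -40.404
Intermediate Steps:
h = -73/15 (h = 73/(-71 + 56) = 73/(-15) = 73*(-1/15) = -73/15 ≈ -4.8667)
g(E) = (E + 1/(33 + E))/(-73/15 + E) (g(E) = (E + 1/(E + 33))/(E - 73/15) = (E + 1/(33 + E))/(-73/15 + E))
a(R) = 5/7 - 2*R/7 (a(R) = 5/7 - (R + R)/7 = 5/7 - 2*R/7)
a(148) + g(34) = (5/7 - 2/7*148) + 15*(1 + 34² + 33*34)/(-2409 + 15*34² + 422*34) = (5/7 - 296/7) + 15*(1 + 1156 + 1122)/(-2409 + 15*1156 + 14348) = -291/7 + 15*2279/(-2409 + 17340 + 14348) = -291/7 + 15*2279/29279 = -291/7 + 15*(1/29279)*2279 = -291/7 + 34185/29279 = -8280894/204953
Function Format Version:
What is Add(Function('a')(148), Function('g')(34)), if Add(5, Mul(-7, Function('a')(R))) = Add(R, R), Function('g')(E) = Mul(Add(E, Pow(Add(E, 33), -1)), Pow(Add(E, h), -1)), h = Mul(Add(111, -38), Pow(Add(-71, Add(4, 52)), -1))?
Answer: Rational(-8280894, 204953) ≈ -40.404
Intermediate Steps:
h = Rational(-73, 15) (h = Mul(73, Pow(Add(-71, 56), -1)) = Mul(73, Pow(-15, -1)) = Mul(73, Rational(-1, 15)) = Rational(-73, 15) ≈ -4.8667)
Function('g')(E) = Mul(Pow(Add(Rational(-73, 15), E), -1), Add(E, Pow(Add(33, E), -1))) (Function('g')(E) = Mul(Add(E, Pow(Add(E, 33), -1)), Pow(Add(E, Rational(-73, 15)), -1)) = Mul(Add(E, Pow(Add(33, E), -1)), Pow(Add(Rational(-73, 15), E), -1)) = Mul(Pow(Add(Rational(-73, 15), E), -1), Add(E, Pow(Add(33, E), -1))))
Function('a')(R) = Add(Rational(5, 7), Mul(Rational(-2, 7), R)) (Function('a')(R) = Add(Rational(5, 7), Mul(Rational(-1, 7), Add(R, R))) = Add(Rational(5, 7), Mul(Rational(-1, 7), Mul(2, R))) = Add(Rational(5, 7), Mul(Rational(-2, 7), R)))
Add(Function('a')(148), Function('g')(34)) = Add(Add(Rational(5, 7), Mul(Rational(-2, 7), 148)), Mul(15, Pow(Add(-2409, Mul(15, Pow(34, 2)), Mul(422, 34)), -1), Add(1, Pow(34, 2), Mul(33, 34)))) = Add(Add(Rational(5, 7), Rational(-296, 7)), Mul(15, Pow(Add(-2409, Mul(15, 1156), 14348), -1), Add(1, 1156, 1122))) = Add(Rational(-291, 7), Mul(15, Pow(Add(-2409, 17340, 14348), -1), 2279)) = Add(Rational(-291, 7), Mul(15, Pow(29279, -1), 2279)) = Add(Rational(-291, 7), Mul(15, Rational(1, 29279), 2279)) = Add(Rational(-291, 7), Rational(34185, 29279)) = Rational(-8280894, 204953)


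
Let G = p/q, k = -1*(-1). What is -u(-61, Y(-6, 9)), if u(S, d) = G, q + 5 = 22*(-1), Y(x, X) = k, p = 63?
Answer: 7/3 ≈ 2.3333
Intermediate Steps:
k = 1
Y(x, X) = 1
q = -27 (q = -5 + 22*(-1) = -5 - 22 = -27)
G = -7/3 (G = 63/(-27) = 63*(-1/27) = -7/3 ≈ -2.3333)
u(S, d) = -7/3
-u(-61, Y(-6, 9)) = -1*(-7/3) = 7/3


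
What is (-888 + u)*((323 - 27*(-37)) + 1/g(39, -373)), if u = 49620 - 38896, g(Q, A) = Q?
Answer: 507134324/39 ≈ 1.3003e+7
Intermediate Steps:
u = 10724
(-888 + u)*((323 - 27*(-37)) + 1/g(39, -373)) = (-888 + 10724)*((323 - 27*(-37)) + 1/39) = 9836*((323 + 999) + 1/39) = 9836*(1322 + 1/39) = 9836*(51559/39) = 507134324/39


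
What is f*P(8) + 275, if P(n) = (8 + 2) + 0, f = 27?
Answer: 545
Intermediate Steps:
P(n) = 10 (P(n) = 10 + 0 = 10)
f*P(8) + 275 = 27*10 + 275 = 270 + 275 = 545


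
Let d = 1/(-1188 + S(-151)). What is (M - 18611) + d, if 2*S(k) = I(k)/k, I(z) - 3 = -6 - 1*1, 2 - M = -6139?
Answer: -2236943571/179386 ≈ -12470.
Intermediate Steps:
M = 6141 (M = 2 - 1*(-6139) = 2 + 6139 = 6141)
I(z) = -4 (I(z) = 3 + (-6 - 1*1) = 3 + (-6 - 1) = 3 - 7 = -4)
S(k) = -2/k (S(k) = (-4/k)/2 = -2/k)
d = -151/179386 (d = 1/(-1188 - 2/(-151)) = 1/(-1188 - 2*(-1/151)) = 1/(-1188 + 2/151) = 1/(-179386/151) = -151/179386 ≈ -0.00084176)
(M - 18611) + d = (6141 - 18611) - 151/179386 = -12470 - 151/179386 = -2236943571/179386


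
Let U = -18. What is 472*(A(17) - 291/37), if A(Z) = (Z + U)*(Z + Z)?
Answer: -731128/37 ≈ -19760.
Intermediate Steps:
A(Z) = 2*Z*(-18 + Z) (A(Z) = (Z - 18)*(Z + Z) = (-18 + Z)*(2*Z) = 2*Z*(-18 + Z))
472*(A(17) - 291/37) = 472*(2*17*(-18 + 17) - 291/37) = 472*(2*17*(-1) - 291*1/37) = 472*(-34 - 291/37) = 472*(-1549/37) = -731128/37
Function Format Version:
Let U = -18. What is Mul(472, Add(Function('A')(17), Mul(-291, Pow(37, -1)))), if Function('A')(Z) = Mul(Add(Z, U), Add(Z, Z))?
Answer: Rational(-731128, 37) ≈ -19760.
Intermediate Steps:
Function('A')(Z) = Mul(2, Z, Add(-18, Z)) (Function('A')(Z) = Mul(Add(Z, -18), Add(Z, Z)) = Mul(Add(-18, Z), Mul(2, Z)) = Mul(2, Z, Add(-18, Z)))
Mul(472, Add(Function('A')(17), Mul(-291, Pow(37, -1)))) = Mul(472, Add(Mul(2, 17, Add(-18, 17)), Mul(-291, Pow(37, -1)))) = Mul(472, Add(Mul(2, 17, -1), Mul(-291, Rational(1, 37)))) = Mul(472, Add(-34, Rational(-291, 37))) = Mul(472, Rational(-1549, 37)) = Rational(-731128, 37)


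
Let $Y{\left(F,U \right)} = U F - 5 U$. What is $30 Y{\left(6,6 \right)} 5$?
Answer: $900$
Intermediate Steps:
$Y{\left(F,U \right)} = - 5 U + F U$ ($Y{\left(F,U \right)} = F U - 5 U = - 5 U + F U$)
$30 Y{\left(6,6 \right)} 5 = 30 \cdot 6 \left(-5 + 6\right) 5 = 30 \cdot 6 \cdot 1 \cdot 5 = 30 \cdot 6 \cdot 5 = 180 \cdot 5 = 900$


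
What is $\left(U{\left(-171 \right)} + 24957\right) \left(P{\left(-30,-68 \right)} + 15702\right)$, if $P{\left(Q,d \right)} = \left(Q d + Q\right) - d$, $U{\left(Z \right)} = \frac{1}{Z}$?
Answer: $\frac{75878745880}{171} \approx 4.4374 \cdot 10^{8}$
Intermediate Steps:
$P{\left(Q,d \right)} = Q - d + Q d$ ($P{\left(Q,d \right)} = \left(Q + Q d\right) - d = Q - d + Q d$)
$\left(U{\left(-171 \right)} + 24957\right) \left(P{\left(-30,-68 \right)} + 15702\right) = \left(\frac{1}{-171} + 24957\right) \left(\left(-30 - -68 - -2040\right) + 15702\right) = \left(- \frac{1}{171} + 24957\right) \left(\left(-30 + 68 + 2040\right) + 15702\right) = \frac{4267646 \left(2078 + 15702\right)}{171} = \frac{4267646}{171} \cdot 17780 = \frac{75878745880}{171}$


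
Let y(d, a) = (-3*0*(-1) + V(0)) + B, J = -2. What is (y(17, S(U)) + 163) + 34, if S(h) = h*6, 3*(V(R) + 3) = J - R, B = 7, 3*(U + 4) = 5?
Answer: 601/3 ≈ 200.33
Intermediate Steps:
U = -7/3 (U = -4 + (⅓)*5 = -4 + 5/3 = -7/3 ≈ -2.3333)
V(R) = -11/3 - R/3 (V(R) = -3 + (-2 - R)/3 = -3 + (-⅔ - R/3) = -11/3 - R/3)
S(h) = 6*h
y(d, a) = 10/3 (y(d, a) = (-3*0*(-1) + (-11/3 - ⅓*0)) + 7 = (0*(-1) + (-11/3 + 0)) + 7 = (0 - 11/3) + 7 = -11/3 + 7 = 10/3)
(y(17, S(U)) + 163) + 34 = (10/3 + 163) + 34 = 499/3 + 34 = 601/3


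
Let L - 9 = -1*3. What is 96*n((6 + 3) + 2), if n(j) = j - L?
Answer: 480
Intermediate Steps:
L = 6 (L = 9 - 1*3 = 9 - 3 = 6)
n(j) = -6 + j (n(j) = j - 1*6 = j - 6 = -6 + j)
96*n((6 + 3) + 2) = 96*(-6 + ((6 + 3) + 2)) = 96*(-6 + (9 + 2)) = 96*(-6 + 11) = 96*5 = 480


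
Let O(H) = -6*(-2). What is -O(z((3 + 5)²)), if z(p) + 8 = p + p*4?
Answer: -12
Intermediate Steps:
z(p) = -8 + 5*p (z(p) = -8 + (p + p*4) = -8 + (p + 4*p) = -8 + 5*p)
O(H) = 12
-O(z((3 + 5)²)) = -1*12 = -12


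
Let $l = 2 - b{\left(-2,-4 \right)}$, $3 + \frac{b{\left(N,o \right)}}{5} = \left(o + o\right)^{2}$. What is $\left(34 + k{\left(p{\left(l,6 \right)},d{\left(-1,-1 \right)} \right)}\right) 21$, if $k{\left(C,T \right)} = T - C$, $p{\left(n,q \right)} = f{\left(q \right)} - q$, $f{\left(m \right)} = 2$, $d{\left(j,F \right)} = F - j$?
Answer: $798$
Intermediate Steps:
$b{\left(N,o \right)} = -15 + 20 o^{2}$ ($b{\left(N,o \right)} = -15 + 5 \left(o + o\right)^{2} = -15 + 5 \left(2 o\right)^{2} = -15 + 5 \cdot 4 o^{2} = -15 + 20 o^{2}$)
$l = -303$ ($l = 2 - \left(-15 + 20 \left(-4\right)^{2}\right) = 2 - \left(-15 + 20 \cdot 16\right) = 2 - \left(-15 + 320\right) = 2 - 305 = -303$)
$p{\left(n,q \right)} = 2 - q$
$\left(34 + k{\left(p{\left(l,6 \right)},d{\left(-1,-1 \right)} \right)}\right) 21 = \left(34 - \left(2 - 6\right)\right) 21 = \left(34 + \left(\left(-1 + 1\right) - \left(2 - 6\right)\right)\right) 21 = \left(34 + \left(0 - -4\right)\right) 21 = \left(34 + \left(0 + 4\right)\right) 21 = \left(34 + 4\right) 21 = 38 \cdot 21 = 798$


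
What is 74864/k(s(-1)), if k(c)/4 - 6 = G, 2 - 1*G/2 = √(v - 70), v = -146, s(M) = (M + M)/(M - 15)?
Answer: 46790/241 + 56148*I*√6/241 ≈ 194.15 + 570.68*I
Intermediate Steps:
s(M) = 2*M/(-15 + M) (s(M) = (2*M)/(-15 + M) = 2*M/(-15 + M))
G = 4 - 12*I*√6 (G = 4 - 2*√(-146 - 70) = 4 - 12*I*√6 ≈ 4.0 - 29.394*I)
k(c) = 40 - 48*I*√6 (k(c) = 24 + 4*(4 - 12*I*√6) = 24 + (16 - 48*I*√6) = 40 - 48*I*√6)
74864/k(s(-1)) = 74864/(40 - 48*I*√6)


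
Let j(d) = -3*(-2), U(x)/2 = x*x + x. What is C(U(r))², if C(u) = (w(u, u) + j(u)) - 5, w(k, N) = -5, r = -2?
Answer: 16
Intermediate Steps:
U(x) = 2*x + 2*x² (U(x) = 2*(x*x + x) = 2*(x² + x) = 2*(x + x²) = 2*x + 2*x²)
j(d) = 6
C(u) = -4 (C(u) = (-5 + 6) - 5 = 1 - 5 = -4)
C(U(r))² = (-4)² = 16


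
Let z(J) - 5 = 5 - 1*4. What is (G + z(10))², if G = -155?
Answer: 22201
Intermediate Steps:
z(J) = 6 (z(J) = 5 + (5 - 1*4) = 5 + (5 - 4) = 5 + 1 = 6)
(G + z(10))² = (-155 + 6)² = (-149)² = 22201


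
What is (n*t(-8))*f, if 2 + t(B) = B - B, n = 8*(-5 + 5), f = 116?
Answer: 0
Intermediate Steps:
n = 0 (n = 8*0 = 0)
t(B) = -2 (t(B) = -2 + (B - B) = -2 + 0 = -2)
(n*t(-8))*f = (0*(-2))*116 = 0*116 = 0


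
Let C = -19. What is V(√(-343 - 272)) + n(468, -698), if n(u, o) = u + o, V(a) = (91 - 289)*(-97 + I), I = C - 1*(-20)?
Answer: 18778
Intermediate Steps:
I = 1 (I = -19 - 1*(-20) = -19 + 20 = 1)
V(a) = 19008 (V(a) = (91 - 289)*(-97 + 1) = -198*(-96) = 19008)
n(u, o) = o + u
V(√(-343 - 272)) + n(468, -698) = 19008 + (-698 + 468) = 19008 - 230 = 18778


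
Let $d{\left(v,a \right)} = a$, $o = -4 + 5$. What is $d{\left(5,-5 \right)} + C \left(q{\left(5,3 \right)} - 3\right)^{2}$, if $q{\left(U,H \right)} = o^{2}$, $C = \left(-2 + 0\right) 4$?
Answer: $-37$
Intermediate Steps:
$o = 1$
$C = -8$ ($C = \left(-2\right) 4 = -8$)
$q{\left(U,H \right)} = 1$ ($q{\left(U,H \right)} = 1^{2} = 1$)
$d{\left(5,-5 \right)} + C \left(q{\left(5,3 \right)} - 3\right)^{2} = -5 - 8 \left(1 - 3\right)^{2} = -5 - 8 \left(-2\right)^{2} = -5 - 32 = -37$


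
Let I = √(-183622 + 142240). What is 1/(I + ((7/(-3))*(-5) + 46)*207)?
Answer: 3979/47511117 - 11*I*√38/47511117 ≈ 8.3749e-5 - 1.4272e-6*I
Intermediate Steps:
I = 33*I*√38 (I = √(-41382) = 33*I*√38 ≈ 203.43*I)
1/(I + ((7/(-3))*(-5) + 46)*207) = 1/(33*I*√38 + ((7/(-3))*(-5) + 46)*207) = 1/(33*I*√38 + ((7*(-⅓))*(-5) + 46)*207) = 1/(33*I*√38 + (-7/3*(-5) + 46)*207) = 1/(33*I*√38 + (35/3 + 46)*207) = 1/(33*I*√38 + (173/3)*207) = 1/(33*I*√38 + 11937) = 1/(11937 + 33*I*√38)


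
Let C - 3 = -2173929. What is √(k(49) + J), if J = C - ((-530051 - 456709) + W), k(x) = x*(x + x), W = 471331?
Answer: I*√1653695 ≈ 1286.0*I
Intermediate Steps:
C = -2173926 (C = 3 - 2173929 = -2173926)
k(x) = 2*x² (k(x) = x*(2*x) = 2*x²)
J = -1658497 (J = -2173926 - ((-530051 - 456709) + 471331) = -2173926 - (-986760 + 471331) = -2173926 - 1*(-515429) = -2173926 + 515429 = -1658497)
√(k(49) + J) = √(2*49² - 1658497) = √(2*2401 - 1658497) = √(4802 - 1658497) = √(-1653695) = I*√1653695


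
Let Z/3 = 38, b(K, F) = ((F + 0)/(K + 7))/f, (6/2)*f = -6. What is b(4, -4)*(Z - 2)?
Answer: 224/11 ≈ 20.364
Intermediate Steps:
f = -2 (f = (1/3)*(-6) = -2)
b(K, F) = -F/(2*(7 + K)) (b(K, F) = ((F + 0)/(K + 7))/(-2) = (F/(7 + K))*(-1/2) = -F/(2*(7 + K)))
Z = 114 (Z = 3*38 = 114)
b(4, -4)*(Z - 2) = (-1*(-4)/(14 + 2*4))*(114 - 2) = -1*(-4)/(14 + 8)*112 = -1*(-4)/22*112 = -1*(-4)*1/22*112 = (2/11)*112 = 224/11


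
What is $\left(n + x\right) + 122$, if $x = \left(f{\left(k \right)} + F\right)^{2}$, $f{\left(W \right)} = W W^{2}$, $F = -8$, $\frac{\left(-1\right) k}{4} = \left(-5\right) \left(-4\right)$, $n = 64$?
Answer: $262152192250$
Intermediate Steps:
$k = -80$ ($k = - 4 \left(\left(-5\right) \left(-4\right)\right) = \left(-4\right) 20 = -80$)
$f{\left(W \right)} = W^{3}$
$x = 262152192064$ ($x = \left(\left(-80\right)^{3} - 8\right)^{2} = \left(-512000 - 8\right)^{2} = \left(-512008\right)^{2} = 262152192064$)
$\left(n + x\right) + 122 = \left(64 + 262152192064\right) + 122 = 262152192128 + 122 = 262152192250$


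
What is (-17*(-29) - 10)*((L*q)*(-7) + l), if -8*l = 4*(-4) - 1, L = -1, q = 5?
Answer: 143451/8 ≈ 17931.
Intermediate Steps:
l = 17/8 (l = -(4*(-4) - 1)/8 = -(-16 - 1)/8 = -⅛*(-17) = 17/8 ≈ 2.1250)
(-17*(-29) - 10)*((L*q)*(-7) + l) = (-17*(-29) - 10)*(-1*5*(-7) + 17/8) = (493 - 10)*(-5*(-7) + 17/8) = 483*(35 + 17/8) = 483*(297/8) = 143451/8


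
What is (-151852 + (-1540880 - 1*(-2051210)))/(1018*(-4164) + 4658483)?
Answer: 358478/419531 ≈ 0.85447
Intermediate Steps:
(-151852 + (-1540880 - 1*(-2051210)))/(1018*(-4164) + 4658483) = (-151852 + (-1540880 + 2051210))/(-4238952 + 4658483) = (-151852 + 510330)/419531 = 358478*(1/419531) = 358478/419531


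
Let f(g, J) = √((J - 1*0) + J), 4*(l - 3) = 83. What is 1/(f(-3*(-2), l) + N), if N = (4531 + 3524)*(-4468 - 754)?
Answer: -16825284/707725454201621 - √190/3538627271008105 ≈ -2.3774e-8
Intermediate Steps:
l = 95/4 (l = 3 + (¼)*83 = 3 + 83/4 = 95/4 ≈ 23.750)
f(g, J) = √2*√J (f(g, J) = √((J + 0) + J) = √(J + J) = √(2*J) = √2*√J)
N = -42063210 (N = 8055*(-5222) = -42063210)
1/(f(-3*(-2), l) + N) = 1/(√2*√(95/4) - 42063210) = 1/(√2*(√95/2) - 42063210) = 1/(√190/2 - 42063210) = 1/(-42063210 + √190/2)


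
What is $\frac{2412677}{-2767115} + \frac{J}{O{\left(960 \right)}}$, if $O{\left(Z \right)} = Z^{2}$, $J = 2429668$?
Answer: $\frac{224982382231}{127508659200} \approx 1.7644$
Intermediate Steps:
$\frac{2412677}{-2767115} + \frac{J}{O{\left(960 \right)}} = \frac{2412677}{-2767115} + \frac{2429668}{960^{2}} = 2412677 \left(- \frac{1}{2767115}\right) + \frac{2429668}{921600} = - \frac{2412677}{2767115} + 2429668 \cdot \frac{1}{921600} = - \frac{2412677}{2767115} + \frac{607417}{230400} = \frac{224982382231}{127508659200}$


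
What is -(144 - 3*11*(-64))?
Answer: -2256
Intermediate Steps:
-(144 - 3*11*(-64)) = -(144 - 33*(-64)) = -(144 + 2112) = -1*2256 = -2256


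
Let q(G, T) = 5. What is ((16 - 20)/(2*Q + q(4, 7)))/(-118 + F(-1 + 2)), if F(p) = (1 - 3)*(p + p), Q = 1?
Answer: 2/427 ≈ 0.0046838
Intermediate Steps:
F(p) = -4*p
((16 - 20)/(2*Q + q(4, 7)))/(-118 + F(-1 + 2)) = ((16 - 20)/(2*1 + 5))/(-118 - 4*(-1 + 2)) = (-4/(2 + 5))/(-118 - 4*1) = (-4/7)/(-118 - 4) = -4*1/7/(-122) = -4/7*(-1/122) = 2/427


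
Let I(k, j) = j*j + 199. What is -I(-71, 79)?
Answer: -6440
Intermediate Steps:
I(k, j) = 199 + j**2 (I(k, j) = j**2 + 199 = 199 + j**2)
-I(-71, 79) = -(199 + 79**2) = -(199 + 6241) = -1*6440 = -6440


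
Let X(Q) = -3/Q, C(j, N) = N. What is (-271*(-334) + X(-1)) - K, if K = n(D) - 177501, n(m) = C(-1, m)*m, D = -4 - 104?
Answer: 256354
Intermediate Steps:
D = -108
n(m) = m**2 (n(m) = m*m = m**2)
K = -165837 (K = (-108)**2 - 177501 = 11664 - 177501 = -165837)
(-271*(-334) + X(-1)) - K = (-271*(-334) - 3/(-1)) - 1*(-165837) = (90514 - 3*(-1)) + 165837 = (90514 + 3) + 165837 = 90517 + 165837 = 256354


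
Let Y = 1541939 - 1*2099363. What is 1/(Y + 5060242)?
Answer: 1/4502818 ≈ 2.2208e-7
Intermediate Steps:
Y = -557424 (Y = 1541939 - 2099363 = -557424)
1/(Y + 5060242) = 1/(-557424 + 5060242) = 1/4502818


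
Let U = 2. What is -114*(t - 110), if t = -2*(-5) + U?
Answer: 11172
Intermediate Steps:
t = 12 (t = -2*(-5) + 2 = 10 + 2 = 12)
-114*(t - 110) = -114*(12 - 110) = -114*(-98) = 11172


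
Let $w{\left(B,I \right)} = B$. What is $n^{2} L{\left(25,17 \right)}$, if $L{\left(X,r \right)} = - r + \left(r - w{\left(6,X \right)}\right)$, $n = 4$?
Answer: $-96$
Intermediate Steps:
$L{\left(X,r \right)} = -6$ ($L{\left(X,r \right)} = - r + \left(r - 6\right) = - r + \left(-6 + r\right) = -6$)
$n^{2} L{\left(25,17 \right)} = 4^{2} \left(-6\right) = 16 \left(-6\right) = -96$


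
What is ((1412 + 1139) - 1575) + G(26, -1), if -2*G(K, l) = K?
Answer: 963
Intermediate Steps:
G(K, l) = -K/2
((1412 + 1139) - 1575) + G(26, -1) = ((1412 + 1139) - 1575) - 1/2*26 = (2551 - 1575) - 13 = 976 - 13 = 963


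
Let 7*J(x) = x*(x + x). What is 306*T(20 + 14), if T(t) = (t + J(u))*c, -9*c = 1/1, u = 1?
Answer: -8160/7 ≈ -1165.7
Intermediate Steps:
J(x) = 2*x²/7 (J(x) = (x*(x + x))/7 = (x*(2*x))/7 = (2*x²)/7 = 2*x²/7)
c = -⅑ (c = -⅑/1 = -⅑*1 = -⅑ ≈ -0.11111)
T(t) = -2/63 - t/9 (T(t) = (t + (2/7)*1²)*(-⅑) = (t + (2/7)*1)*(-⅑) = (t + 2/7)*(-⅑) = (2/7 + t)*(-⅑) = -2/63 - t/9)
306*T(20 + 14) = 306*(-2/63 - (20 + 14)/9) = 306*(-2/63 - ⅑*34) = 306*(-2/63 - 34/9) = 306*(-80/21) = -8160/7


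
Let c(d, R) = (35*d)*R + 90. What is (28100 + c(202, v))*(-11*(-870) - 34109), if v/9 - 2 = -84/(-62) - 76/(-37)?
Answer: -10480470708550/1147 ≈ -9.1373e+9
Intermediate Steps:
v = 55836/1147 (v = 18 + 9*(-84/(-62) - 76/(-37)) = 18 + 9*(-84*(-1/62) - 76*(-1/37)) = 18 + 9*(42/31 + 76/37) = 18 + 9*(3910/1147) = 18 + 35190/1147 = 55836/1147 ≈ 48.680)
c(d, R) = 90 + 35*R*d (c(d, R) = 35*R*d + 90 = 90 + 35*R*d)
(28100 + c(202, v))*(-11*(-870) - 34109) = (28100 + (90 + 35*(55836/1147)*202))*(-11*(-870) - 34109) = (28100 + (90 + 394760520/1147))*(9570 - 34109) = (28100 + 394863750/1147)*(-24539) = (427094450/1147)*(-24539) = -10480470708550/1147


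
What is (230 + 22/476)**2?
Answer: 2997672001/56644 ≈ 52921.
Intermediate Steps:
(230 + 22/476)**2 = (230 + 22*(1/476))**2 = (230 + 11/238)**2 = (54751/238)**2 = 2997672001/56644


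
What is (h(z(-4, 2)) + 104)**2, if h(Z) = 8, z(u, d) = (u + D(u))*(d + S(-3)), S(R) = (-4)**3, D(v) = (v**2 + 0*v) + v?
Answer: 12544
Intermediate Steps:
D(v) = v + v**2 (D(v) = (v**2 + 0) + v = v**2 + v = v + v**2)
S(R) = -64
z(u, d) = (-64 + d)*(u + u*(1 + u)) (z(u, d) = (u + u*(1 + u))*(d - 64) = (u + u*(1 + u))*(-64 + d) = (-64 + d)*(u + u*(1 + u)))
(h(z(-4, 2)) + 104)**2 = (8 + 104)**2 = 112**2 = 12544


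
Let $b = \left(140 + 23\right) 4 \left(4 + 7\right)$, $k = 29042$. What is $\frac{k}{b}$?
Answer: $\frac{14521}{3586} \approx 4.0494$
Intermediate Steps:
$b = 7172$ ($b = 163 \cdot 4 \cdot 11 = 163 \cdot 44 = 7172$)
$\frac{k}{b} = \frac{29042}{7172} = 29042 \cdot \frac{1}{7172} = \frac{14521}{3586}$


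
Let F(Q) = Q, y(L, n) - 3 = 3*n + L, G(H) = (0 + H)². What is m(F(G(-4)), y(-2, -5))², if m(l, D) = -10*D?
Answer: 19600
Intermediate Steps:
G(H) = H²
y(L, n) = 3 + L + 3*n (y(L, n) = 3 + (3*n + L) = 3 + (L + 3*n) = 3 + L + 3*n)
m(F(G(-4)), y(-2, -5))² = (-10*(3 - 2 + 3*(-5)))² = (-10*(3 - 2 - 15))² = (-10*(-14))² = 140² = 19600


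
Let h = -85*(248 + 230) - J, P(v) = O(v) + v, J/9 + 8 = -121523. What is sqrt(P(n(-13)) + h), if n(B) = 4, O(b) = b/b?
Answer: sqrt(1053154) ≈ 1026.2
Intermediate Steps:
J = -1093779 (J = -72 + 9*(-121523) = -72 - 1093707 = -1093779)
O(b) = 1
P(v) = 1 + v
h = 1053149 (h = -85*(248 + 230) - 1*(-1093779) = -85*478 + 1093779 = -40630 + 1093779 = 1053149)
sqrt(P(n(-13)) + h) = sqrt((1 + 4) + 1053149) = sqrt(5 + 1053149) = sqrt(1053154)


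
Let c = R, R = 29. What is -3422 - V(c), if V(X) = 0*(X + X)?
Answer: -3422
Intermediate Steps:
c = 29
V(X) = 0 (V(X) = 0*(2*X) = 0)
-3422 - V(c) = -3422 - 1*0 = -3422 + 0 = -3422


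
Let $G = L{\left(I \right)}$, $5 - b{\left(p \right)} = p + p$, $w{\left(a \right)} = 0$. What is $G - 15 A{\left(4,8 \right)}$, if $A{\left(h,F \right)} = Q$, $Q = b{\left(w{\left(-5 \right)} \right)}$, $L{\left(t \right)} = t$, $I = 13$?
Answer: $-62$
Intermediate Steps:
$b{\left(p \right)} = 5 - 2 p$ ($b{\left(p \right)} = 5 - \left(p + p\right) = 5 - 2 p$)
$G = 13$
$Q = 5$ ($Q = 5 - 0 = 5 + 0 = 5$)
$A{\left(h,F \right)} = 5$
$G - 15 A{\left(4,8 \right)} = 13 - 75 = -62$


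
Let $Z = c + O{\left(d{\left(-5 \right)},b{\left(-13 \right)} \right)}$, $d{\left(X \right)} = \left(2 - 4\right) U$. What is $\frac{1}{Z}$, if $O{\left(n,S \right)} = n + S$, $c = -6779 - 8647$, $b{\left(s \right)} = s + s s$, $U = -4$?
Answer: $- \frac{1}{15262} \approx -6.5522 \cdot 10^{-5}$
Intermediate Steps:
$b{\left(s \right)} = s + s^{2}$
$c = -15426$
$d{\left(X \right)} = 8$ ($d{\left(X \right)} = \left(2 - 4\right) \left(-4\right) = \left(-2\right) \left(-4\right) = 8$)
$O{\left(n,S \right)} = S + n$
$Z = -15262$ ($Z = -15426 - \left(-8 + 13 \left(1 - 13\right)\right) = -15426 + \left(\left(-13\right) \left(-12\right) + 8\right) = -15426 + \left(156 + 8\right) = -15426 + 164 = -15262$)
$\frac{1}{Z} = \frac{1}{-15262} = - \frac{1}{15262}$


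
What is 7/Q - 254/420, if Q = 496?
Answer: -30761/52080 ≈ -0.59065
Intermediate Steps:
7/Q - 254/420 = 7/496 - 254/420 = 7*(1/496) - 254*1/420 = 7/496 - 127/210 = -30761/52080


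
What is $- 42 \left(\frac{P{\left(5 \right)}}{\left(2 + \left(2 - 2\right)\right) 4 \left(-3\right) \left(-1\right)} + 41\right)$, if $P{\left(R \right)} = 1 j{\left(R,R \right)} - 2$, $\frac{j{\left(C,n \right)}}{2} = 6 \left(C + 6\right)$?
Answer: $- \frac{3899}{2} \approx -1949.5$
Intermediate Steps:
$j{\left(C,n \right)} = 72 + 12 C$ ($j{\left(C,n \right)} = 2 \cdot 6 \left(C + 6\right) = 2 \cdot 6 \left(6 + C\right) = 2 \left(36 + 6 C\right) = 72 + 12 C$)
$P{\left(R \right)} = 70 + 12 R$ ($P{\left(R \right)} = 1 \left(72 + 12 R\right) - 2 = \left(72 + 12 R\right) - 2 = 70 + 12 R$)
$- 42 \left(\frac{P{\left(5 \right)}}{\left(2 + \left(2 - 2\right)\right) 4 \left(-3\right) \left(-1\right)} + 41\right) = - 42 \left(\frac{70 + 12 \cdot 5}{\left(2 + \left(2 - 2\right)\right) 4 \left(-3\right) \left(-1\right)} + 41\right) = - 42 \left(\frac{70 + 60}{\left(2 + 0\right) \left(\left(-12\right) \left(-1\right)\right)} + 41\right) = - 42 \left(\frac{130}{2 \cdot 12} + 41\right) = - 42 \left(\frac{130}{24} + 41\right) = - 42 \left(130 \cdot \frac{1}{24} + 41\right) = - 42 \left(\frac{65}{12} + 41\right) = \left(-42\right) \frac{557}{12} = - \frac{3899}{2}$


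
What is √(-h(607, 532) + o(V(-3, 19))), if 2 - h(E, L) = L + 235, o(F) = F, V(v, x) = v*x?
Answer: 2*√177 ≈ 26.608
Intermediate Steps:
h(E, L) = -233 - L (h(E, L) = 2 - (L + 235) = 2 - (235 + L) = 2 + (-235 - L) = -233 - L)
√(-h(607, 532) + o(V(-3, 19))) = √(-(-233 - 1*532) - 3*19) = √(-(-233 - 532) - 57) = √(-1*(-765) - 57) = √(765 - 57) = √708 = 2*√177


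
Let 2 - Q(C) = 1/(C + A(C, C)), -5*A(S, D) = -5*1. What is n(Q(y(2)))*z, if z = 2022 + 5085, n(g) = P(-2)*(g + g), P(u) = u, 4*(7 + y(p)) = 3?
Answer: -435896/7 ≈ -62271.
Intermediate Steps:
y(p) = -25/4 (y(p) = -7 + (¼)*3 = -7 + ¾ = -25/4)
A(S, D) = 1 (A(S, D) = -(-1) = -⅕*(-5) = 1)
Q(C) = 2 - 1/(1 + C) (Q(C) = 2 - 1/(C + 1) = 2 - 1/(1 + C))
n(g) = -4*g (n(g) = -2*(g + g) = -4*g)
z = 7107
n(Q(y(2)))*z = -4*(1 + 2*(-25/4))/(1 - 25/4)*7107 = -4*(1 - 25/2)/(-21/4)*7107 = -(-16)*(-23)/(21*2)*7107 = -4*46/21*7107 = -184/21*7107 = -435896/7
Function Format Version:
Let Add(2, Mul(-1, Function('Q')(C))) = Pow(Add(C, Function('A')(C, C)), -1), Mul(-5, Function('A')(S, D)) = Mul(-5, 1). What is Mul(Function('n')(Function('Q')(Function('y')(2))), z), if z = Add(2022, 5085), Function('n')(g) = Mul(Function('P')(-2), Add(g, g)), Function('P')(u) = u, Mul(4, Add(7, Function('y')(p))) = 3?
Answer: Rational(-435896, 7) ≈ -62271.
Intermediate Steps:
Function('y')(p) = Rational(-25, 4) (Function('y')(p) = Add(-7, Mul(Rational(1, 4), 3)) = Add(-7, Rational(3, 4)) = Rational(-25, 4))
Function('A')(S, D) = 1 (Function('A')(S, D) = Mul(Rational(-1, 5), Mul(-5, 1)) = Mul(Rational(-1, 5), -5) = 1)
Function('Q')(C) = Add(2, Mul(-1, Pow(Add(1, C), -1))) (Function('Q')(C) = Add(2, Mul(-1, Pow(Add(C, 1), -1))) = Add(2, Mul(-1, Pow(Add(1, C), -1))))
Function('n')(g) = Mul(-4, g) (Function('n')(g) = Mul(-2, Add(g, g)) = Mul(-2, Mul(2, g)) = Mul(-4, g))
z = 7107
Mul(Function('n')(Function('Q')(Function('y')(2))), z) = Mul(Mul(-4, Mul(Pow(Add(1, Rational(-25, 4)), -1), Add(1, Mul(2, Rational(-25, 4))))), 7107) = Mul(Mul(-4, Mul(Pow(Rational(-21, 4), -1), Add(1, Rational(-25, 2)))), 7107) = Mul(Mul(-4, Mul(Rational(-4, 21), Rational(-23, 2))), 7107) = Mul(Mul(-4, Rational(46, 21)), 7107) = Mul(Rational(-184, 21), 7107) = Rational(-435896, 7)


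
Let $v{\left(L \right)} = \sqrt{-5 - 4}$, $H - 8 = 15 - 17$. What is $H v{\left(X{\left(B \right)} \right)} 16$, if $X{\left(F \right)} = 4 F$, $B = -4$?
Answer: $288 i \approx 288.0 i$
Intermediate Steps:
$H = 6$ ($H = 8 + \left(15 - 17\right) = 8 - 2 = 6$)
$v{\left(L \right)} = 3 i$ ($v{\left(L \right)} = \sqrt{-9} = 3 i$)
$H v{\left(X{\left(B \right)} \right)} 16 = 6 \cdot 3 i 16 = 18 i 16 = 288 i$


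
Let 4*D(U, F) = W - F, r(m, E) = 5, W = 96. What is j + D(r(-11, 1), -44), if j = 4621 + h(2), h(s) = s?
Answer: 4658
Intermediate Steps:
D(U, F) = 24 - F/4 (D(U, F) = (96 - F)/4 = 24 - F/4)
j = 4623 (j = 4621 + 2 = 4623)
j + D(r(-11, 1), -44) = 4623 + (24 - 1/4*(-44)) = 4623 + (24 + 11) = 4623 + 35 = 4658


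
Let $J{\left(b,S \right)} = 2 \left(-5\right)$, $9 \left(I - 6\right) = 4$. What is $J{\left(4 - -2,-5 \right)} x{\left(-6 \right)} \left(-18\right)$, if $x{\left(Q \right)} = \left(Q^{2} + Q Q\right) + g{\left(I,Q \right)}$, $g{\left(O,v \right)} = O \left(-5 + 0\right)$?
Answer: $7160$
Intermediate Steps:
$I = \frac{58}{9}$ ($I = 6 + \frac{1}{9} \cdot 4 = 6 + \frac{4}{9} = \frac{58}{9} \approx 6.4444$)
$g{\left(O,v \right)} = - 5 O$ ($g{\left(O,v \right)} = O \left(-5\right) = - 5 O$)
$J{\left(b,S \right)} = -10$
$x{\left(Q \right)} = - \frac{290}{9} + 2 Q^{2}$ ($x{\left(Q \right)} = \left(Q^{2} + Q Q\right) - \frac{290}{9} = \left(Q^{2} + Q^{2}\right) - \frac{290}{9} = 2 Q^{2} - \frac{290}{9} = - \frac{290}{9} + 2 Q^{2}$)
$J{\left(4 - -2,-5 \right)} x{\left(-6 \right)} \left(-18\right) = - 10 \left(- \frac{290}{9} + 2 \left(-6\right)^{2}\right) \left(-18\right) = - 10 \left(- \frac{290}{9} + 2 \cdot 36\right) \left(-18\right) = - 10 \left(- \frac{290}{9} + 72\right) \left(-18\right) = \left(-10\right) \frac{358}{9} \left(-18\right) = \left(- \frac{3580}{9}\right) \left(-18\right) = 7160$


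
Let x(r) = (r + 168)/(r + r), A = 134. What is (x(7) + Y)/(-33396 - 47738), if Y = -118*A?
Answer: 31599/162268 ≈ 0.19473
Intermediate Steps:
Y = -15812 (Y = -118*134 = -15812)
x(r) = (168 + r)/(2*r) (x(r) = (168 + r)/((2*r)) = (168 + r)*(1/(2*r)) = (168 + r)/(2*r))
(x(7) + Y)/(-33396 - 47738) = ((½)*(168 + 7)/7 - 15812)/(-33396 - 47738) = ((½)*(⅐)*175 - 15812)/(-81134) = (25/2 - 15812)*(-1/81134) = -31599/2*(-1/81134) = 31599/162268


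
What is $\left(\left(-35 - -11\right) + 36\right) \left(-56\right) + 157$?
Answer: $-515$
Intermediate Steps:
$\left(\left(-35 - -11\right) + 36\right) \left(-56\right) + 157 = \left(\left(-35 + \left(-8 + 19\right)\right) + 36\right) \left(-56\right) + 157 = \left(\left(-35 + 11\right) + 36\right) \left(-56\right) + 157 = \left(-24 + 36\right) \left(-56\right) + 157 = 12 \left(-56\right) + 157 = -672 + 157 = -515$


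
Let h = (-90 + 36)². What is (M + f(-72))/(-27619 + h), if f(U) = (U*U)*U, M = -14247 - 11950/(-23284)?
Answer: 4511210815/287592326 ≈ 15.686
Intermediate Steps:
M = -165857599/11642 (M = -14247 - 11950*(-1/23284) = -14247 + 5975/11642 = -165857599/11642 ≈ -14246.)
f(U) = U³ (f(U) = U²*U = U³)
h = 2916 (h = (-54)² = 2916)
(M + f(-72))/(-27619 + h) = (-165857599/11642 + (-72)³)/(-27619 + 2916) = (-165857599/11642 - 373248)/(-24703) = -4511210815/11642*(-1/24703) = 4511210815/287592326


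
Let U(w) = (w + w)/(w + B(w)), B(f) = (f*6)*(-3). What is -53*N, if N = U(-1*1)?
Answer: 106/17 ≈ 6.2353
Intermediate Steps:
B(f) = -18*f (B(f) = (6*f)*(-3) = -18*f)
U(w) = -2/17 (U(w) = (w + w)/(w - 18*w) = (2*w)/((-17*w)) = (2*w)*(-1/(17*w)) = -2/17)
N = -2/17 ≈ -0.11765
-53*N = -53*(-2/17) = 106/17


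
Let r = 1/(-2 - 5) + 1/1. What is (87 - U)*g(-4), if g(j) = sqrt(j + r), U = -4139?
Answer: 4226*I*sqrt(154)/7 ≈ 7491.9*I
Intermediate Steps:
r = 6/7 (r = 1/(-7) + 1*1 = 1*(-1/7) + 1 = -1/7 + 1 = 6/7 ≈ 0.85714)
g(j) = sqrt(6/7 + j) (g(j) = sqrt(j + 6/7) = sqrt(6/7 + j))
(87 - U)*g(-4) = (87 - 1*(-4139))*(sqrt(42 + 49*(-4))/7) = (87 + 4139)*(sqrt(42 - 196)/7) = 4226*(sqrt(-154)/7) = 4226*((I*sqrt(154))/7) = 4226*(I*sqrt(154)/7) = 4226*I*sqrt(154)/7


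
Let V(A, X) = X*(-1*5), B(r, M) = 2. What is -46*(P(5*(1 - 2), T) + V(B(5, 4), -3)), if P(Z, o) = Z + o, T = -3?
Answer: -322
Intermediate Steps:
V(A, X) = -5*X (V(A, X) = X*(-5) = -5*X)
-46*(P(5*(1 - 2), T) + V(B(5, 4), -3)) = -46*((5*(1 - 2) - 3) - 5*(-3)) = -46*((5*(-1) - 3) + 15) = -46*((-5 - 3) + 15) = -46*(-8 + 15) = -46*7 = -322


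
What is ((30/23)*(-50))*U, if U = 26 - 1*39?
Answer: 19500/23 ≈ 847.83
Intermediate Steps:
U = -13 (U = 26 - 39 = -13)
((30/23)*(-50))*U = ((30/23)*(-50))*(-13) = -1500/23*(-13) = 19500/23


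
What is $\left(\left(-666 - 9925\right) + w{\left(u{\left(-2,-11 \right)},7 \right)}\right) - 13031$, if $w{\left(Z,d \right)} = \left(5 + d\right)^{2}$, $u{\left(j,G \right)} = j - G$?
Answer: $-23478$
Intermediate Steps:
$\left(\left(-666 - 9925\right) + w{\left(u{\left(-2,-11 \right)},7 \right)}\right) - 13031 = \left(\left(-666 - 9925\right) + \left(5 + 7\right)^{2}\right) - 13031 = \left(-10591 + 12^{2}\right) - 13031 = \left(-10591 + 144\right) - 13031 = -10447 - 13031 = -23478$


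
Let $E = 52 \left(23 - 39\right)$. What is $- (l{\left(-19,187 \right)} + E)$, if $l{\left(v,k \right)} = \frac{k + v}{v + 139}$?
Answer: $\frac{4153}{5} \approx 830.6$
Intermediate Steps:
$l{\left(v,k \right)} = \frac{k + v}{139 + v}$
$E = -832$ ($E = 52 \left(-16\right) = -832$)
$- (l{\left(-19,187 \right)} + E) = - (\frac{187 - 19}{139 - 19} - 832) = - (\frac{1}{120} \cdot 168 - 832) = - (\frac{7}{5} - 832) = \left(-1\right) \left(- \frac{4153}{5}\right) = \frac{4153}{5}$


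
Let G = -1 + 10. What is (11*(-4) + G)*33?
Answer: -1155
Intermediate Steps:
G = 9
(11*(-4) + G)*33 = (11*(-4) + 9)*33 = (-44 + 9)*33 = -35*33 = -1155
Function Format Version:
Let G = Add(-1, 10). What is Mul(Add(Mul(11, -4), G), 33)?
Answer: -1155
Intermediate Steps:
G = 9
Mul(Add(Mul(11, -4), G), 33) = Mul(Add(Mul(11, -4), 9), 33) = Mul(Add(-44, 9), 33) = Mul(-35, 33) = -1155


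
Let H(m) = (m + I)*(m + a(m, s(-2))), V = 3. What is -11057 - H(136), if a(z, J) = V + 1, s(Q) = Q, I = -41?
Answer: -24357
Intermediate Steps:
a(z, J) = 4 (a(z, J) = 3 + 1 = 4)
H(m) = (-41 + m)*(4 + m) (H(m) = (m - 41)*(m + 4) = (-41 + m)*(4 + m))
-11057 - H(136) = -11057 - (-164 + 136² - 37*136) = -11057 - (-164 + 18496 - 5032) = -11057 - 1*13300 = -11057 - 13300 = -24357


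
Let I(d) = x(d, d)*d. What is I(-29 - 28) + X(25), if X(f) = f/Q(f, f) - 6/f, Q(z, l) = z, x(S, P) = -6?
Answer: 8569/25 ≈ 342.76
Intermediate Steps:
I(d) = -6*d
X(f) = 1 - 6/f (X(f) = f/f - 6/f = 1 - 6/f)
I(-29 - 28) + X(25) = -6*(-29 - 28) + (-6 + 25)/25 = -6*(-57) + (1/25)*19 = 342 + 19/25 = 8569/25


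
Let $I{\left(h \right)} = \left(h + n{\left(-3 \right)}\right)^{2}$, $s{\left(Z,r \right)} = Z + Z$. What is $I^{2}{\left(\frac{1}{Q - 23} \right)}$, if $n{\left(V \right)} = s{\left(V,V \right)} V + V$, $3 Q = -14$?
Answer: $\frac{2379503694096}{47458321} \approx 50139.0$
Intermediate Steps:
$Q = - \frac{14}{3}$ ($Q = \frac{1}{3} \left(-14\right) = - \frac{14}{3} \approx -4.6667$)
$s{\left(Z,r \right)} = 2 Z$
$n{\left(V \right)} = V + 2 V^{2}$ ($n{\left(V \right)} = 2 V V + V = 2 V^{2} + V = V + 2 V^{2}$)
$I{\left(h \right)} = \left(15 + h\right)^{2}$ ($I{\left(h \right)} = \left(h - 3 \left(1 + 2 \left(-3\right)\right)\right)^{2} = \left(h - 3 \left(1 - 6\right)\right)^{2} = \left(h - -15\right)^{2} = \left(h + 15\right)^{2} = \left(15 + h\right)^{2}$)
$I^{2}{\left(\frac{1}{Q - 23} \right)} = \left(\left(15 + \frac{1}{- \frac{14}{3} - 23}\right)^{2}\right)^{2} = \left(\left(15 + \frac{1}{- \frac{83}{3}}\right)^{2}\right)^{2} = \left(\left(15 - \frac{3}{83}\right)^{2}\right)^{2} = \left(\left(\frac{1242}{83}\right)^{2}\right)^{2} = \left(\frac{1542564}{6889}\right)^{2} = \frac{2379503694096}{47458321}$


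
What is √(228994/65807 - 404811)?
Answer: I*√35776403272669/9401 ≈ 636.25*I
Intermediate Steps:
√(228994/65807 - 404811) = √(-26639168483/65807) = I*√35776403272669/9401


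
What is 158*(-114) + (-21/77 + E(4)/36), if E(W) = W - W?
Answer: -198135/11 ≈ -18012.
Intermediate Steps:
E(W) = 0
158*(-114) + (-21/77 + E(4)/36) = 158*(-114) + (-21/77 + 0/36) = -18012 + (-21*1/77 + 0*(1/36)) = -18012 + (-3/11 + 0) = -18012 - 3/11 = -198135/11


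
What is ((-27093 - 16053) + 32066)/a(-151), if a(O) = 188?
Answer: -2770/47 ≈ -58.936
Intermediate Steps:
((-27093 - 16053) + 32066)/a(-151) = ((-27093 - 16053) + 32066)/188 = (-43146 + 32066)*(1/188) = -11080*1/188 = -2770/47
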